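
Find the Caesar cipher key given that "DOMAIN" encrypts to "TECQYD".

Step 1: Compare first letters: D (position 3) -> T (position 19).
Step 2: Shift = (19 - 3) mod 26 = 16.
The shift value is 16.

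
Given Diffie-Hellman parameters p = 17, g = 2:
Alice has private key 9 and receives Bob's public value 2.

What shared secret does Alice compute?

Step 1: s = B^a mod p = 2^9 mod 17.
  2^1 mod 17 = 2
  2^2 mod 17 = (2 * 2) mod 17 = 4
  2^3 mod 17 = (4 * 2) mod 17 = 8
  2^4 mod 17 = (8 * 2) mod 17 = 16
  2^5 mod 17 = (16 * 2) mod 17 = 15
  2^6 mod 17 = (15 * 2) mod 17 = 13
  2^7 mod 17 = (13 * 2) mod 17 = 9
  2^8 mod 17 = (9 * 2) mod 17 = 1
  2^9 mod 17 = (1 * 2) mod 17 = 2
Result: shared secret = 2.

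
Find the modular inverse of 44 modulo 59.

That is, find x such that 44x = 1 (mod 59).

Step 1: We need x such that 44 * x = 1 (mod 59).
Step 2: Using the extended Euclidean algorithm or trial:
  44 * 55 = 2420 = 41 * 59 + 1.
Step 3: Since 2420 mod 59 = 1, the inverse is x = 55.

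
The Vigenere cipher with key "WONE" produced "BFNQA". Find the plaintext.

Step 1: Extend key: WONEW
Step 2: Decrypt each letter (c - k) mod 26:
  B(1) - W(22) = (1-22) mod 26 = 5 = F
  F(5) - O(14) = (5-14) mod 26 = 17 = R
  N(13) - N(13) = (13-13) mod 26 = 0 = A
  Q(16) - E(4) = (16-4) mod 26 = 12 = M
  A(0) - W(22) = (0-22) mod 26 = 4 = E
Plaintext: FRAME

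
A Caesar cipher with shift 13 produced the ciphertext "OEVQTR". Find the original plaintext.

Step 1: Reverse the shift by subtracting 13 from each letter position.
  O (position 14) -> position (14-13) mod 26 = 1 -> B
  E (position 4) -> position (4-13) mod 26 = 17 -> R
  V (position 21) -> position (21-13) mod 26 = 8 -> I
  Q (position 16) -> position (16-13) mod 26 = 3 -> D
  T (position 19) -> position (19-13) mod 26 = 6 -> G
  R (position 17) -> position (17-13) mod 26 = 4 -> E
Decrypted message: BRIDGE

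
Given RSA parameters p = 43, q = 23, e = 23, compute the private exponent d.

Step 1: n = 43 * 23 = 989.
Step 2: phi(n) = 42 * 22 = 924.
Step 3: Find d such that 23 * d = 1 (mod 924).
Step 4: d = 23^(-1) mod 924 = 683.
Verification: 23 * 683 = 15709 = 17 * 924 + 1.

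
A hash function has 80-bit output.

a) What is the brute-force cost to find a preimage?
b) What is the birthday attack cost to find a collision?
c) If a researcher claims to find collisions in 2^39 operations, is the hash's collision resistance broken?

Step 1: Preimage resistance requires brute-force of 2^80 operations.
Step 2: Collision resistance (birthday bound) = 2^(80/2) = 2^40.
Step 3: The claimed attack costs 2^39 operations.
Step 4: Since 2^39 < 2^40, the claimed attack beats the generic birthday bound, so collision resistance is broken.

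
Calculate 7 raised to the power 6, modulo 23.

Step 1: Compute 7^6 mod 23 step by step, reducing modulo 23 at each step.
  7^1 mod 23 = 7
  7^2 mod 23 = (7 * 7) mod 23 = 3
  7^3 mod 23 = (3 * 7) mod 23 = 21
  7^4 mod 23 = (21 * 7) mod 23 = 9
  7^5 mod 23 = (9 * 7) mod 23 = 17
  7^6 mod 23 = (17 * 7) mod 23 = 4
Step 2: Result = 4.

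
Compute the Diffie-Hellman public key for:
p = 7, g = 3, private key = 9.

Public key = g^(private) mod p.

Step 1: A = g^a mod p = 3^9 mod 7.
  3^1 mod 7 = 3
  3^2 mod 7 = (3 * 3) mod 7 = 2
  3^3 mod 7 = (2 * 3) mod 7 = 6
  3^4 mod 7 = (6 * 3) mod 7 = 4
  3^5 mod 7 = (4 * 3) mod 7 = 5
  3^6 mod 7 = (5 * 3) mod 7 = 1
  3^7 mod 7 = (1 * 3) mod 7 = 3
  3^8 mod 7 = (3 * 3) mod 7 = 2
  3^9 mod 7 = (2 * 3) mod 7 = 6
Result: A = 6.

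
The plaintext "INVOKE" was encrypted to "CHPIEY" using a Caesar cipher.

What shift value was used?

Step 1: Compare first letters: I (position 8) -> C (position 2).
Step 2: Shift = (2 - 8) mod 26 = 20.
The shift value is 20.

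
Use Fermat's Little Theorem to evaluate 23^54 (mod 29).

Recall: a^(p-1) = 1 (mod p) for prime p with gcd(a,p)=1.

Step 1: Since 29 is prime, by Fermat's Little Theorem: 23^28 = 1 (mod 29).
Step 2: Reduce exponent: 54 mod 28 = 26.
Step 3: So 23^54 = 23^26 (mod 29).
Step 4: 23^26 mod 29 = 25.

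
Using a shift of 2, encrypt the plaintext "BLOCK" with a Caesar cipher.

Step 1: For each letter, shift forward by 2 positions (mod 26).
  B (position 1) -> position (1+2) mod 26 = 3 -> D
  L (position 11) -> position (11+2) mod 26 = 13 -> N
  O (position 14) -> position (14+2) mod 26 = 16 -> Q
  C (position 2) -> position (2+2) mod 26 = 4 -> E
  K (position 10) -> position (10+2) mod 26 = 12 -> M
Result: DNQEM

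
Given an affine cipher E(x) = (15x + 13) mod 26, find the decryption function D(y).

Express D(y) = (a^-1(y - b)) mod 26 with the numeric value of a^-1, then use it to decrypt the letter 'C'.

Step 1: Find a^-1, the modular inverse of 15 mod 26.
Step 2: We need 15 * a^-1 = 1 (mod 26).
Step 3: 15 * 7 = 105 = 4 * 26 + 1, so a^-1 = 7.
Step 4: D(y) = 7(y - 13) mod 26.
Step 5: Apply to 'C' (y = 2): D(2) = 7 * (2 - 13) mod 26 = 7 * -11 mod 26 = 1 -> 'B'.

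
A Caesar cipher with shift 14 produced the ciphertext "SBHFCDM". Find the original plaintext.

Step 1: Reverse the shift by subtracting 14 from each letter position.
  S (position 18) -> position (18-14) mod 26 = 4 -> E
  B (position 1) -> position (1-14) mod 26 = 13 -> N
  H (position 7) -> position (7-14) mod 26 = 19 -> T
  F (position 5) -> position (5-14) mod 26 = 17 -> R
  C (position 2) -> position (2-14) mod 26 = 14 -> O
  D (position 3) -> position (3-14) mod 26 = 15 -> P
  M (position 12) -> position (12-14) mod 26 = 24 -> Y
Decrypted message: ENTROPY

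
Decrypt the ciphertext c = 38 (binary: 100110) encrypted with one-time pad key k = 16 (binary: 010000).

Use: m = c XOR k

Step 1: XOR ciphertext with key:
  Ciphertext: 100110
  Key:        010000
  XOR:        110110
Step 2: Plaintext = 110110 = 54 in decimal.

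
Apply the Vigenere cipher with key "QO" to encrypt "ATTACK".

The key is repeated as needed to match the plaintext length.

Step 1: Repeat key to match plaintext length:
  Plaintext: ATTACK
  Key:       QOQOQO
Step 2: Encrypt each letter:
  A(0) + Q(16) = (0+16) mod 26 = 16 = Q
  T(19) + O(14) = (19+14) mod 26 = 7 = H
  T(19) + Q(16) = (19+16) mod 26 = 9 = J
  A(0) + O(14) = (0+14) mod 26 = 14 = O
  C(2) + Q(16) = (2+16) mod 26 = 18 = S
  K(10) + O(14) = (10+14) mod 26 = 24 = Y
Ciphertext: QHJOSY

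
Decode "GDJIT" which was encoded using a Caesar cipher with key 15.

Step 1: Reverse the shift by subtracting 15 from each letter position.
  G (position 6) -> position (6-15) mod 26 = 17 -> R
  D (position 3) -> position (3-15) mod 26 = 14 -> O
  J (position 9) -> position (9-15) mod 26 = 20 -> U
  I (position 8) -> position (8-15) mod 26 = 19 -> T
  T (position 19) -> position (19-15) mod 26 = 4 -> E
Decrypted message: ROUTE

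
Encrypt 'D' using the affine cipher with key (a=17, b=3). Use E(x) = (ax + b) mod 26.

Step 1: Convert 'D' to number: x = 3.
Step 2: E(3) = (17 * 3 + 3) mod 26 = 54 mod 26 = 2.
Step 3: Convert 2 back to letter: C.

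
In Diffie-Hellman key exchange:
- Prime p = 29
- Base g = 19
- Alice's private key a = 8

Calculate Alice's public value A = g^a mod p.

Step 1: A = g^a mod p = 19^8 mod 29.
  19^1 mod 29 = 19
  19^2 mod 29 = (19 * 19) mod 29 = 13
  19^3 mod 29 = (13 * 19) mod 29 = 15
  19^4 mod 29 = (15 * 19) mod 29 = 24
  19^5 mod 29 = (24 * 19) mod 29 = 21
  19^6 mod 29 = (21 * 19) mod 29 = 22
  19^7 mod 29 = (22 * 19) mod 29 = 12
  19^8 mod 29 = (12 * 19) mod 29 = 25
Result: A = 25.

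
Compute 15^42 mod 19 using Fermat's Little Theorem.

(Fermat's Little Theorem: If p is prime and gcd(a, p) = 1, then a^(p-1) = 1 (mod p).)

Step 1: Since 19 is prime, by Fermat's Little Theorem: 15^18 = 1 (mod 19).
Step 2: Reduce exponent: 42 mod 18 = 6.
Step 3: So 15^42 = 15^6 (mod 19).
Step 4: 15^6 mod 19 = 11.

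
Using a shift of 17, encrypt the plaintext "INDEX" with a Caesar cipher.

Step 1: For each letter, shift forward by 17 positions (mod 26).
  I (position 8) -> position (8+17) mod 26 = 25 -> Z
  N (position 13) -> position (13+17) mod 26 = 4 -> E
  D (position 3) -> position (3+17) mod 26 = 20 -> U
  E (position 4) -> position (4+17) mod 26 = 21 -> V
  X (position 23) -> position (23+17) mod 26 = 14 -> O
Result: ZEUVO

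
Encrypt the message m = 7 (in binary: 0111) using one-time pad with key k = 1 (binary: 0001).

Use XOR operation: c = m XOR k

Step 1: Write out the XOR operation bit by bit:
  Message: 0111
  Key:     0001
  XOR:     0110
Step 2: Convert to decimal: 0110 = 6.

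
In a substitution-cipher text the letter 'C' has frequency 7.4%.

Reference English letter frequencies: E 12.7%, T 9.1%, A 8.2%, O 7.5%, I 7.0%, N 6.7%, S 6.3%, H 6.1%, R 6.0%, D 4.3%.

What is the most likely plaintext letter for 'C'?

Step 1: The observed frequency is 7.4%.
Step 2: Compare with English frequencies:
  E: 12.7% (difference: 5.3%)
  T: 9.1% (difference: 1.7%)
  A: 8.2% (difference: 0.8%)
  O: 7.5% (difference: 0.1%) <-- closest
  I: 7.0% (difference: 0.4%)
  N: 6.7% (difference: 0.7%)
  S: 6.3% (difference: 1.1%)
  H: 6.1% (difference: 1.3%)
  R: 6.0% (difference: 1.4%)
  D: 4.3% (difference: 3.1%)
Step 3: 'C' most likely represents 'O' (frequency 7.5%).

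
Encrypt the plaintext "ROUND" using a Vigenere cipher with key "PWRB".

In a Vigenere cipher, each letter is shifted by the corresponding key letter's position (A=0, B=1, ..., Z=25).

Step 1: Repeat key to match plaintext length:
  Plaintext: ROUND
  Key:       PWRBP
Step 2: Encrypt each letter:
  R(17) + P(15) = (17+15) mod 26 = 6 = G
  O(14) + W(22) = (14+22) mod 26 = 10 = K
  U(20) + R(17) = (20+17) mod 26 = 11 = L
  N(13) + B(1) = (13+1) mod 26 = 14 = O
  D(3) + P(15) = (3+15) mod 26 = 18 = S
Ciphertext: GKLOS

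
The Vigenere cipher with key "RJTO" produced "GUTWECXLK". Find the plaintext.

Step 1: Extend key: RJTORJTOR
Step 2: Decrypt each letter (c - k) mod 26:
  G(6) - R(17) = (6-17) mod 26 = 15 = P
  U(20) - J(9) = (20-9) mod 26 = 11 = L
  T(19) - T(19) = (19-19) mod 26 = 0 = A
  W(22) - O(14) = (22-14) mod 26 = 8 = I
  E(4) - R(17) = (4-17) mod 26 = 13 = N
  C(2) - J(9) = (2-9) mod 26 = 19 = T
  X(23) - T(19) = (23-19) mod 26 = 4 = E
  L(11) - O(14) = (11-14) mod 26 = 23 = X
  K(10) - R(17) = (10-17) mod 26 = 19 = T
Plaintext: PLAINTEXT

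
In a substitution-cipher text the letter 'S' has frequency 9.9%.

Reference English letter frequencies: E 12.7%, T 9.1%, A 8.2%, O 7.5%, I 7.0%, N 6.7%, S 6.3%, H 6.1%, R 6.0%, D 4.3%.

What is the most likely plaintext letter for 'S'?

Step 1: The observed frequency is 9.9%.
Step 2: Compare with English frequencies:
  E: 12.7% (difference: 2.8%)
  T: 9.1% (difference: 0.8%) <-- closest
  A: 8.2% (difference: 1.7%)
  O: 7.5% (difference: 2.4%)
  I: 7.0% (difference: 2.9%)
  N: 6.7% (difference: 3.2%)
  S: 6.3% (difference: 3.6%)
  H: 6.1% (difference: 3.8%)
  R: 6.0% (difference: 3.9%)
  D: 4.3% (difference: 5.6%)
Step 3: 'S' most likely represents 'T' (frequency 9.1%).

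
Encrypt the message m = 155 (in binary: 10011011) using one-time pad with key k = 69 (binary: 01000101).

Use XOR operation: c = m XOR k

Step 1: Write out the XOR operation bit by bit:
  Message: 10011011
  Key:     01000101
  XOR:     11011110
Step 2: Convert to decimal: 11011110 = 222.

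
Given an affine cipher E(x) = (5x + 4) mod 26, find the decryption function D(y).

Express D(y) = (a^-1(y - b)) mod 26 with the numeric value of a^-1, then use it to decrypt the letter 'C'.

Step 1: Find a^-1, the modular inverse of 5 mod 26.
Step 2: We need 5 * a^-1 = 1 (mod 26).
Step 3: 5 * 21 = 105 = 4 * 26 + 1, so a^-1 = 21.
Step 4: D(y) = 21(y - 4) mod 26.
Step 5: Apply to 'C' (y = 2): D(2) = 21 * (2 - 4) mod 26 = 21 * -2 mod 26 = 10 -> 'K'.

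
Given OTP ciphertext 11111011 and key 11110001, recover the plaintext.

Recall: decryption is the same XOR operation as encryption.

Step 1: XOR ciphertext with key:
  Ciphertext: 11111011
  Key:        11110001
  XOR:        00001010
Step 2: Plaintext = 00001010 = 10 in decimal.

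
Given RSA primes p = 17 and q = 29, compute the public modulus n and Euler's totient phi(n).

Step 1: n = p * q = 17 * 29 = 493.
Step 2: phi(n) = (p-1)(q-1) = 16 * 28 = 448.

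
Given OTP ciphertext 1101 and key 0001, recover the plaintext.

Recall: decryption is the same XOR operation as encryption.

Step 1: XOR ciphertext with key:
  Ciphertext: 1101
  Key:        0001
  XOR:        1100
Step 2: Plaintext = 1100 = 12 in decimal.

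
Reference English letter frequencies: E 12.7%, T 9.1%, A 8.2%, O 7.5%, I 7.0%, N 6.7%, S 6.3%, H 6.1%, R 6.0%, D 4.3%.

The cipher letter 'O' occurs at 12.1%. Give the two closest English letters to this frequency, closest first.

Step 1: Observed frequency of 'O' is 12.1%.
Step 2: Compute distances to each reference frequency and sort:
  E (12.7%): difference = 0.6% <-- BEST
  T (9.1%): difference = 3.0% <-- RUNNER-UP
  A (8.2%): difference = 3.9%
  O (7.5%): difference = 4.6%
  I (7.0%): difference = 5.1%
Step 3: Most likely is 'E' (12.7%, diff 0.6%); second most likely is 'T' (9.1%, diff 3.0%).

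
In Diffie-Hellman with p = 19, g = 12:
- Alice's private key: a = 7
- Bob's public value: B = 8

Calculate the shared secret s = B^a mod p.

Step 1: s = B^a mod p = 8^7 mod 19.
  8^1 mod 19 = 8
  8^2 mod 19 = (8 * 8) mod 19 = 7
  8^3 mod 19 = (7 * 8) mod 19 = 18
  8^4 mod 19 = (18 * 8) mod 19 = 11
  8^5 mod 19 = (11 * 8) mod 19 = 12
  8^6 mod 19 = (12 * 8) mod 19 = 1
  8^7 mod 19 = (1 * 8) mod 19 = 8
Result: shared secret = 8.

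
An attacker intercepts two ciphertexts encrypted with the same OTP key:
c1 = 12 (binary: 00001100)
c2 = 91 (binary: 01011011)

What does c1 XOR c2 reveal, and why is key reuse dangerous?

Step 1: c1 XOR c2 = (m1 XOR k) XOR (m2 XOR k).
Step 2: By XOR associativity/commutativity: = m1 XOR m2 XOR k XOR k = m1 XOR m2.
Step 3: 00001100 XOR 01011011 = 01010111 = 87.
Step 4: The key cancels out! An attacker learns m1 XOR m2 = 87, revealing the relationship between plaintexts.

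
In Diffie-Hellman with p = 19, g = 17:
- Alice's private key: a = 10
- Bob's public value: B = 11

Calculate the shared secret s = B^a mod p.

Step 1: s = B^a mod p = 11^10 mod 19.
  11^1 mod 19 = 11
  11^2 mod 19 = (11 * 11) mod 19 = 7
  11^3 mod 19 = (7 * 11) mod 19 = 1
  11^4 mod 19 = (1 * 11) mod 19 = 11
  11^5 mod 19 = (11 * 11) mod 19 = 7
  11^6 mod 19 = (7 * 11) mod 19 = 1
  11^7 mod 19 = (1 * 11) mod 19 = 11
  11^8 mod 19 = (11 * 11) mod 19 = 7
  11^9 mod 19 = (7 * 11) mod 19 = 1
  11^10 mod 19 = (1 * 11) mod 19 = 11
Result: shared secret = 11.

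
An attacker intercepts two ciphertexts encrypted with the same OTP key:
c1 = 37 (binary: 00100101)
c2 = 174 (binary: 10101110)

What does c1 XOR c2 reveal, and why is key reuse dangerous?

Step 1: c1 XOR c2 = (m1 XOR k) XOR (m2 XOR k).
Step 2: By XOR associativity/commutativity: = m1 XOR m2 XOR k XOR k = m1 XOR m2.
Step 3: 00100101 XOR 10101110 = 10001011 = 139.
Step 4: The key cancels out! An attacker learns m1 XOR m2 = 139, revealing the relationship between plaintexts.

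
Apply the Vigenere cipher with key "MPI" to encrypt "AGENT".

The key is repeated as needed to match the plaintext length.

Step 1: Repeat key to match plaintext length:
  Plaintext: AGENT
  Key:       MPIMP
Step 2: Encrypt each letter:
  A(0) + M(12) = (0+12) mod 26 = 12 = M
  G(6) + P(15) = (6+15) mod 26 = 21 = V
  E(4) + I(8) = (4+8) mod 26 = 12 = M
  N(13) + M(12) = (13+12) mod 26 = 25 = Z
  T(19) + P(15) = (19+15) mod 26 = 8 = I
Ciphertext: MVMZI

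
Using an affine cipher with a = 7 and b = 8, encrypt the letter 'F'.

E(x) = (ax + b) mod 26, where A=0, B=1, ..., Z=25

Step 1: Convert 'F' to number: x = 5.
Step 2: E(5) = (7 * 5 + 8) mod 26 = 43 mod 26 = 17.
Step 3: Convert 17 back to letter: R.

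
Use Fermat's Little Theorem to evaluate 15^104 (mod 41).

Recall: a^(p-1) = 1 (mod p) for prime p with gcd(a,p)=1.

Step 1: Since 41 is prime, by Fermat's Little Theorem: 15^40 = 1 (mod 41).
Step 2: Reduce exponent: 104 mod 40 = 24.
Step 3: So 15^104 = 15^24 (mod 41).
Step 4: 15^24 mod 41 = 10.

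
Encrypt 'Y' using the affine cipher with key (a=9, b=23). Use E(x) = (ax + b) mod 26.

Step 1: Convert 'Y' to number: x = 24.
Step 2: E(24) = (9 * 24 + 23) mod 26 = 239 mod 26 = 5.
Step 3: Convert 5 back to letter: F.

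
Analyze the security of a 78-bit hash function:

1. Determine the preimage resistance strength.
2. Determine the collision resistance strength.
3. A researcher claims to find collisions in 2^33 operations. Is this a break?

Step 1: Preimage resistance requires brute-force of 2^78 operations.
Step 2: Collision resistance (birthday bound) = 2^(78/2) = 2^39.
Step 3: The claimed attack costs 2^33 operations.
Step 4: Since 2^33 < 2^39, the claimed attack beats the generic birthday bound, so collision resistance is broken.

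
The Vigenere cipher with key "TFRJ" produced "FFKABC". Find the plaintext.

Step 1: Extend key: TFRJTF
Step 2: Decrypt each letter (c - k) mod 26:
  F(5) - T(19) = (5-19) mod 26 = 12 = M
  F(5) - F(5) = (5-5) mod 26 = 0 = A
  K(10) - R(17) = (10-17) mod 26 = 19 = T
  A(0) - J(9) = (0-9) mod 26 = 17 = R
  B(1) - T(19) = (1-19) mod 26 = 8 = I
  C(2) - F(5) = (2-5) mod 26 = 23 = X
Plaintext: MATRIX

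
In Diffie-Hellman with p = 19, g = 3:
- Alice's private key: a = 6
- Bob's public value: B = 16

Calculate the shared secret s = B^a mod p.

Step 1: s = B^a mod p = 16^6 mod 19.
  16^1 mod 19 = 16
  16^2 mod 19 = (16 * 16) mod 19 = 9
  16^3 mod 19 = (9 * 16) mod 19 = 11
  16^4 mod 19 = (11 * 16) mod 19 = 5
  16^5 mod 19 = (5 * 16) mod 19 = 4
  16^6 mod 19 = (4 * 16) mod 19 = 7
Result: shared secret = 7.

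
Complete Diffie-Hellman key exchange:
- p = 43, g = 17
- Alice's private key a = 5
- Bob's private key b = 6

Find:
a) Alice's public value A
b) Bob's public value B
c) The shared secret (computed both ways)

Step 1: A = g^a mod p = 17^5 mod 43 = 40.
Step 2: B = g^b mod p = 17^6 mod 43 = 35.
Step 3: Alice computes s = B^a mod p = 35^5 mod 43 = 41.
Step 4: Bob computes s = A^b mod p = 40^6 mod 43 = 41.
Both sides agree: shared secret = 41.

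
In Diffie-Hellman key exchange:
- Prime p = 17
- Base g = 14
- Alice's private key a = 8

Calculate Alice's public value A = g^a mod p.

Step 1: A = g^a mod p = 14^8 mod 17.
  14^1 mod 17 = 14
  14^2 mod 17 = (14 * 14) mod 17 = 9
  14^3 mod 17 = (9 * 14) mod 17 = 7
  14^4 mod 17 = (7 * 14) mod 17 = 13
  14^5 mod 17 = (13 * 14) mod 17 = 12
  14^6 mod 17 = (12 * 14) mod 17 = 15
  14^7 mod 17 = (15 * 14) mod 17 = 6
  14^8 mod 17 = (6 * 14) mod 17 = 16
Result: A = 16.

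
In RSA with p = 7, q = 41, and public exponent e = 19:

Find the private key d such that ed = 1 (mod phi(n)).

Step 1: n = 7 * 41 = 287.
Step 2: phi(n) = 6 * 40 = 240.
Step 3: Find d such that 19 * d = 1 (mod 240).
Step 4: d = 19^(-1) mod 240 = 139.
Verification: 19 * 139 = 2641 = 11 * 240 + 1.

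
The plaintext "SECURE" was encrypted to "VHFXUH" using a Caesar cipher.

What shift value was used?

Step 1: Compare first letters: S (position 18) -> V (position 21).
Step 2: Shift = (21 - 18) mod 26 = 3.
The shift value is 3.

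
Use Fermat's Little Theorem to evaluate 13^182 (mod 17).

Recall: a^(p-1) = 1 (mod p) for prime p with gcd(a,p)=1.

Step 1: Since 17 is prime, by Fermat's Little Theorem: 13^16 = 1 (mod 17).
Step 2: Reduce exponent: 182 mod 16 = 6.
Step 3: So 13^182 = 13^6 (mod 17).
Step 4: 13^6 mod 17 = 16.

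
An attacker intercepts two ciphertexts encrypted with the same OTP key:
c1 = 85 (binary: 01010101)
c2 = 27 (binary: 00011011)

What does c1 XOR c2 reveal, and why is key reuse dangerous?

Step 1: c1 XOR c2 = (m1 XOR k) XOR (m2 XOR k).
Step 2: By XOR associativity/commutativity: = m1 XOR m2 XOR k XOR k = m1 XOR m2.
Step 3: 01010101 XOR 00011011 = 01001110 = 78.
Step 4: The key cancels out! An attacker learns m1 XOR m2 = 78, revealing the relationship between plaintexts.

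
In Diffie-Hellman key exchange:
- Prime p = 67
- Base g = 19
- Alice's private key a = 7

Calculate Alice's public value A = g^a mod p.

Step 1: A = g^a mod p = 19^7 mod 67.
  19^1 mod 67 = 19
  19^2 mod 67 = (19 * 19) mod 67 = 26
  19^3 mod 67 = (26 * 19) mod 67 = 25
  19^4 mod 67 = (25 * 19) mod 67 = 6
  19^5 mod 67 = (6 * 19) mod 67 = 47
  19^6 mod 67 = (47 * 19) mod 67 = 22
  19^7 mod 67 = (22 * 19) mod 67 = 16
Result: A = 16.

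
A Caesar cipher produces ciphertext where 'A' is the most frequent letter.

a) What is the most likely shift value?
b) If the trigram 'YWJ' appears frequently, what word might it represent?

Step 1: In English, 'E' is the most frequent letter (12.7%).
Step 2: The most frequent ciphertext letter is 'A' (position 0).
Step 3: Shift = (0 - 4) mod 26 = 22.
Step 4: Decrypt 'YWJ' by shifting back 22:
  Y -> C
  W -> A
  J -> N
Step 5: 'YWJ' decrypts to 'CAN'.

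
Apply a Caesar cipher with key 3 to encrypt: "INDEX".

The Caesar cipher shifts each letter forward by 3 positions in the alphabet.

Step 1: For each letter, shift forward by 3 positions (mod 26).
  I (position 8) -> position (8+3) mod 26 = 11 -> L
  N (position 13) -> position (13+3) mod 26 = 16 -> Q
  D (position 3) -> position (3+3) mod 26 = 6 -> G
  E (position 4) -> position (4+3) mod 26 = 7 -> H
  X (position 23) -> position (23+3) mod 26 = 0 -> A
Result: LQGHA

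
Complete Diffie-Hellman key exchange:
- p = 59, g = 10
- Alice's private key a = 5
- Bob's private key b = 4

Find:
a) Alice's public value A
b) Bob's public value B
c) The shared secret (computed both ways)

Step 1: A = g^a mod p = 10^5 mod 59 = 54.
Step 2: B = g^b mod p = 10^4 mod 59 = 29.
Step 3: Alice computes s = B^a mod p = 29^5 mod 59 = 35.
Step 4: Bob computes s = A^b mod p = 54^4 mod 59 = 35.
Both sides agree: shared secret = 35.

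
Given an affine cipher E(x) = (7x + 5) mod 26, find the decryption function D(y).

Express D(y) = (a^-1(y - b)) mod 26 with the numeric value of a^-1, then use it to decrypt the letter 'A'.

Step 1: Find a^-1, the modular inverse of 7 mod 26.
Step 2: We need 7 * a^-1 = 1 (mod 26).
Step 3: 7 * 15 = 105 = 4 * 26 + 1, so a^-1 = 15.
Step 4: D(y) = 15(y - 5) mod 26.
Step 5: Apply to 'A' (y = 0): D(0) = 15 * (0 - 5) mod 26 = 15 * -5 mod 26 = 3 -> 'D'.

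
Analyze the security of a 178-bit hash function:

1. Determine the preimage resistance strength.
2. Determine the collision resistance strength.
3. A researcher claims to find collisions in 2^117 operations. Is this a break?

Step 1: Preimage resistance requires brute-force of 2^178 operations.
Step 2: Collision resistance (birthday bound) = 2^(178/2) = 2^89.
Step 3: The claimed attack costs 2^117 operations.
Step 4: Since 2^117 >= 2^89, the claimed attack is no faster than the generic birthday attack, so this does not break collision resistance.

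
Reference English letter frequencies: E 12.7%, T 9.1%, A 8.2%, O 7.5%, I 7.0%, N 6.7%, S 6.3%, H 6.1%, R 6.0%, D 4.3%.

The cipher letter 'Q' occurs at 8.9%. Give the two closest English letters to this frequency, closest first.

Step 1: Observed frequency of 'Q' is 8.9%.
Step 2: Compute distances to each reference frequency and sort:
  T (9.1%): difference = 0.2% <-- BEST
  A (8.2%): difference = 0.7% <-- RUNNER-UP
  O (7.5%): difference = 1.4%
  I (7.0%): difference = 1.9%
  N (6.7%): difference = 2.2%
Step 3: Most likely is 'T' (9.1%, diff 0.2%); second most likely is 'A' (8.2%, diff 0.7%).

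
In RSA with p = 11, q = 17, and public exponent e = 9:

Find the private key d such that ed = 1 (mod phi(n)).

Step 1: n = 11 * 17 = 187.
Step 2: phi(n) = 10 * 16 = 160.
Step 3: Find d such that 9 * d = 1 (mod 160).
Step 4: d = 9^(-1) mod 160 = 89.
Verification: 9 * 89 = 801 = 5 * 160 + 1.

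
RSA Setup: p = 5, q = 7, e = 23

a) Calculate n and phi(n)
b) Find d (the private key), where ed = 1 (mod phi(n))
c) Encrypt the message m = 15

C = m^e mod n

Step 1: n = 5 * 7 = 35.
Step 2: phi(n) = (5-1)(7-1) = 4 * 6 = 24.
Step 3: Find d = 23^(-1) mod 24 = 23.
  Verify: 23 * 23 = 529 = 1 (mod 24).
Step 4: C = 15^23 mod 35 = 15.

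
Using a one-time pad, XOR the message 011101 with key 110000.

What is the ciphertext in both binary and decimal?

Step 1: Write out the XOR operation bit by bit:
  Message: 011101
  Key:     110000
  XOR:     101101
Step 2: Convert to decimal: 101101 = 45.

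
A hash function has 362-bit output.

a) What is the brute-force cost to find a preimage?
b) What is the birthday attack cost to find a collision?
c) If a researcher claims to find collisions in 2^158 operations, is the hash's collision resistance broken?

Step 1: Preimage resistance requires brute-force of 2^362 operations.
Step 2: Collision resistance (birthday bound) = 2^(362/2) = 2^181.
Step 3: The claimed attack costs 2^158 operations.
Step 4: Since 2^158 < 2^181, the claimed attack beats the generic birthday bound, so collision resistance is broken.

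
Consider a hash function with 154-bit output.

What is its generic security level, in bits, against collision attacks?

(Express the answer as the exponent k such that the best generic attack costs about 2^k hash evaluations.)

Step 1: The hash has a 154-bit output.
Step 2: Collision resistance means it should be infeasible to find any x != y with h(x) = h(y).
By the birthday bound, a generic collision search succeeds after about sqrt(2^154) = 2^(154/2) = 2^77 evaluations.
Step 3: Security level = 77 bits.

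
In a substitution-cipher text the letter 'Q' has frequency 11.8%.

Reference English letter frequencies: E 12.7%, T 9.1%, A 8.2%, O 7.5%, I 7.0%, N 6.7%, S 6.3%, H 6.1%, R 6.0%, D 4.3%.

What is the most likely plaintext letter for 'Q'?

Step 1: The observed frequency is 11.8%.
Step 2: Compare with English frequencies:
  E: 12.7% (difference: 0.9%) <-- closest
  T: 9.1% (difference: 2.7%)
  A: 8.2% (difference: 3.6%)
  O: 7.5% (difference: 4.3%)
  I: 7.0% (difference: 4.8%)
  N: 6.7% (difference: 5.1%)
  S: 6.3% (difference: 5.5%)
  H: 6.1% (difference: 5.7%)
  R: 6.0% (difference: 5.8%)
  D: 4.3% (difference: 7.5%)
Step 3: 'Q' most likely represents 'E' (frequency 12.7%).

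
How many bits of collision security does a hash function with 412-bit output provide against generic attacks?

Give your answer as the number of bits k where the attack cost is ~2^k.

Step 1: The hash has a 412-bit output.
Step 2: Collision resistance means it should be infeasible to find any x != y with h(x) = h(y).
By the birthday bound, a generic collision search succeeds after about sqrt(2^412) = 2^(412/2) = 2^206 evaluations.
Step 3: Security level = 206 bits.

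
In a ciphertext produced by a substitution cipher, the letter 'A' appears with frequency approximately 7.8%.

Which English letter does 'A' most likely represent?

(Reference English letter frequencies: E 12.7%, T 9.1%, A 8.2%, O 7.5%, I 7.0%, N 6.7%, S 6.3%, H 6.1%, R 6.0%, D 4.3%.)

Step 1: The observed frequency is 7.8%.
Step 2: Compare with English frequencies:
  E: 12.7% (difference: 4.9%)
  T: 9.1% (difference: 1.3%)
  A: 8.2% (difference: 0.4%)
  O: 7.5% (difference: 0.3%) <-- closest
  I: 7.0% (difference: 0.8%)
  N: 6.7% (difference: 1.1%)
  S: 6.3% (difference: 1.5%)
  H: 6.1% (difference: 1.7%)
  R: 6.0% (difference: 1.8%)
  D: 4.3% (difference: 3.5%)
Step 3: 'A' most likely represents 'O' (frequency 7.5%).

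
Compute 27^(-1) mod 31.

Step 1: We need x such that 27 * x = 1 (mod 31).
Step 2: Using the extended Euclidean algorithm or trial:
  27 * 23 = 621 = 20 * 31 + 1.
Step 3: Since 621 mod 31 = 1, the inverse is x = 23.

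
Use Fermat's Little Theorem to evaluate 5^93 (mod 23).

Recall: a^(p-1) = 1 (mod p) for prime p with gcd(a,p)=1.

Step 1: Since 23 is prime, by Fermat's Little Theorem: 5^22 = 1 (mod 23).
Step 2: Reduce exponent: 93 mod 22 = 5.
Step 3: So 5^93 = 5^5 (mod 23).
Step 4: 5^5 mod 23 = 20.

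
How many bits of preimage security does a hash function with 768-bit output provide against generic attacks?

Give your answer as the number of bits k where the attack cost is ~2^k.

Step 1: The hash has a 768-bit output.
Step 2: Preimage resistance means: given a digest h(x), it should be infeasible to find any input that hashes to it.
With a 768-bit output there are 2^768 possible digests, so a generic brute-force preimage search costs about 2^768 evaluations.
Step 3: Security level = 768 bits.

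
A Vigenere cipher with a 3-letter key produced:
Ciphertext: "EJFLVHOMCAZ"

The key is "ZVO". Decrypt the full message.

Step 1: Key 'ZVO' has length 3. Extended key: ZVOZVOZVOZV
Step 2: Decrypt each position:
  E(4) - Z(25) = 5 = F
  J(9) - V(21) = 14 = O
  F(5) - O(14) = 17 = R
  L(11) - Z(25) = 12 = M
  V(21) - V(21) = 0 = A
  H(7) - O(14) = 19 = T
  O(14) - Z(25) = 15 = P
  M(12) - V(21) = 17 = R
  C(2) - O(14) = 14 = O
  A(0) - Z(25) = 1 = B
  Z(25) - V(21) = 4 = E
Plaintext: FORMATPROBE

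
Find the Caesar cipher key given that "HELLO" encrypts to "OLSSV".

Step 1: Compare first letters: H (position 7) -> O (position 14).
Step 2: Shift = (14 - 7) mod 26 = 7.
The shift value is 7.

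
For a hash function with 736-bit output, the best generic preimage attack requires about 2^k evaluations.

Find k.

Step 1: The hash has a 736-bit output.
Step 2: Preimage resistance means: given a digest h(x), it should be infeasible to find any input that hashes to it.
With a 736-bit output there are 2^736 possible digests, so a generic brute-force preimage search costs about 2^736 evaluations.
Step 3: Security level = 736 bits.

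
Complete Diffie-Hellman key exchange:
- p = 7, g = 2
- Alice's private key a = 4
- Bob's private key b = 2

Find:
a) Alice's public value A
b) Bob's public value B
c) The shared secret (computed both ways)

Step 1: A = g^a mod p = 2^4 mod 7 = 2.
Step 2: B = g^b mod p = 2^2 mod 7 = 4.
Step 3: Alice computes s = B^a mod p = 4^4 mod 7 = 4.
Step 4: Bob computes s = A^b mod p = 2^2 mod 7 = 4.
Both sides agree: shared secret = 4.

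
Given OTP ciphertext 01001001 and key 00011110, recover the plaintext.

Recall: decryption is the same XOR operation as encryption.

Step 1: XOR ciphertext with key:
  Ciphertext: 01001001
  Key:        00011110
  XOR:        01010111
Step 2: Plaintext = 01010111 = 87 in decimal.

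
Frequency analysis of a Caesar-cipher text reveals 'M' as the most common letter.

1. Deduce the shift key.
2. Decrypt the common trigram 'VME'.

Step 1: In English, 'E' is the most frequent letter (12.7%).
Step 2: The most frequent ciphertext letter is 'M' (position 12).
Step 3: Shift = (12 - 4) mod 26 = 8.
Step 4: Decrypt 'VME' by shifting back 8:
  V -> N
  M -> E
  E -> W
Step 5: 'VME' decrypts to 'NEW'.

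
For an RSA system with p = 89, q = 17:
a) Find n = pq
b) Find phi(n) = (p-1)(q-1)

Step 1: n = p * q = 89 * 17 = 1513.
Step 2: phi(n) = (p-1)(q-1) = 88 * 16 = 1408.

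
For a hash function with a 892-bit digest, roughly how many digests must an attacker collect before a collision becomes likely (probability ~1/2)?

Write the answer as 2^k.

Step 1: The birthday paradox gives collision probability ~50% after sqrt(2^n) = 2^(n/2) hashes.
Step 2: For 892-bit output: 2^(892/2) = 2^446.
Step 3: Approximately 2^446 hash computations needed.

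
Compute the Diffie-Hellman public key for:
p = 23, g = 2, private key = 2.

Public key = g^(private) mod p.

Step 1: A = g^a mod p = 2^2 mod 23.
  2^1 mod 23 = 2
  2^2 mod 23 = (2 * 2) mod 23 = 4
Result: A = 4.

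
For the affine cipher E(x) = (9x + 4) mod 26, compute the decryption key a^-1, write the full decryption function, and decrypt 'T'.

Step 1: Find a^-1, the modular inverse of 9 mod 26.
Step 2: We need 9 * a^-1 = 1 (mod 26).
Step 3: 9 * 3 = 27 = 1 * 26 + 1, so a^-1 = 3.
Step 4: D(y) = 3(y - 4) mod 26.
Step 5: Apply to 'T' (y = 19): D(19) = 3 * (19 - 4) mod 26 = 3 * 15 mod 26 = 19 -> 'T'.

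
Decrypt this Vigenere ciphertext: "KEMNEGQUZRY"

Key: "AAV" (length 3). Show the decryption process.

Step 1: Key 'AAV' has length 3. Extended key: AAVAAVAAVAA
Step 2: Decrypt each position:
  K(10) - A(0) = 10 = K
  E(4) - A(0) = 4 = E
  M(12) - V(21) = 17 = R
  N(13) - A(0) = 13 = N
  E(4) - A(0) = 4 = E
  G(6) - V(21) = 11 = L
  Q(16) - A(0) = 16 = Q
  U(20) - A(0) = 20 = U
  Z(25) - V(21) = 4 = E
  R(17) - A(0) = 17 = R
  Y(24) - A(0) = 24 = Y
Plaintext: KERNELQUERY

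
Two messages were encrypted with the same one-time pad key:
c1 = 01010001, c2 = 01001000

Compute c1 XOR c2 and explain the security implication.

Step 1: c1 XOR c2 = (m1 XOR k) XOR (m2 XOR k).
Step 2: By XOR associativity/commutativity: = m1 XOR m2 XOR k XOR k = m1 XOR m2.
Step 3: 01010001 XOR 01001000 = 00011001 = 25.
Step 4: The key cancels out! An attacker learns m1 XOR m2 = 25, revealing the relationship between plaintexts.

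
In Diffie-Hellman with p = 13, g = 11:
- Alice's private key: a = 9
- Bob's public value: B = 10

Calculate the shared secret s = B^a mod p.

Step 1: s = B^a mod p = 10^9 mod 13.
  10^1 mod 13 = 10
  10^2 mod 13 = (10 * 10) mod 13 = 9
  10^3 mod 13 = (9 * 10) mod 13 = 12
  10^4 mod 13 = (12 * 10) mod 13 = 3
  10^5 mod 13 = (3 * 10) mod 13 = 4
  10^6 mod 13 = (4 * 10) mod 13 = 1
  10^7 mod 13 = (1 * 10) mod 13 = 10
  10^8 mod 13 = (10 * 10) mod 13 = 9
  10^9 mod 13 = (9 * 10) mod 13 = 12
Result: shared secret = 12.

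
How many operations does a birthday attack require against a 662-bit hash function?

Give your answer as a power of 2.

Step 1: The birthday paradox gives collision probability ~50% after sqrt(2^n) = 2^(n/2) hashes.
Step 2: For 662-bit output: 2^(662/2) = 2^331.
Step 3: Approximately 2^331 hash computations needed.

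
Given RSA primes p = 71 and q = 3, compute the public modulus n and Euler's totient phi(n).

Step 1: n = p * q = 71 * 3 = 213.
Step 2: phi(n) = (p-1)(q-1) = 70 * 2 = 140.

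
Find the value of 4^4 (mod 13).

Step 1: Compute 4^4 mod 13 step by step, reducing modulo 13 at each step.
  4^1 mod 13 = 4
  4^2 mod 13 = (4 * 4) mod 13 = 3
  4^3 mod 13 = (3 * 4) mod 13 = 12
  4^4 mod 13 = (12 * 4) mod 13 = 9
Step 2: Result = 9.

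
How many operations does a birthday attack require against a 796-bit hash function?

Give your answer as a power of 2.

Step 1: The birthday paradox gives collision probability ~50% after sqrt(2^n) = 2^(n/2) hashes.
Step 2: For 796-bit output: 2^(796/2) = 2^398.
Step 3: Approximately 2^398 hash computations needed.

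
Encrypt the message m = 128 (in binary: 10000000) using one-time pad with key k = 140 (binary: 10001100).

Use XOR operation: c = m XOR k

Step 1: Write out the XOR operation bit by bit:
  Message: 10000000
  Key:     10001100
  XOR:     00001100
Step 2: Convert to decimal: 00001100 = 12.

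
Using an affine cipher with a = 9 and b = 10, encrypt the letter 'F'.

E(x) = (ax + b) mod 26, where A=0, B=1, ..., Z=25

Step 1: Convert 'F' to number: x = 5.
Step 2: E(5) = (9 * 5 + 10) mod 26 = 55 mod 26 = 3.
Step 3: Convert 3 back to letter: D.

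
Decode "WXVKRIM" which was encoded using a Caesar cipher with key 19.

Step 1: Reverse the shift by subtracting 19 from each letter position.
  W (position 22) -> position (22-19) mod 26 = 3 -> D
  X (position 23) -> position (23-19) mod 26 = 4 -> E
  V (position 21) -> position (21-19) mod 26 = 2 -> C
  K (position 10) -> position (10-19) mod 26 = 17 -> R
  R (position 17) -> position (17-19) mod 26 = 24 -> Y
  I (position 8) -> position (8-19) mod 26 = 15 -> P
  M (position 12) -> position (12-19) mod 26 = 19 -> T
Decrypted message: DECRYPT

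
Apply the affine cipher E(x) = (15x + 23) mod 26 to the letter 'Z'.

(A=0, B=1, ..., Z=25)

Step 1: Convert 'Z' to number: x = 25.
Step 2: E(25) = (15 * 25 + 23) mod 26 = 398 mod 26 = 8.
Step 3: Convert 8 back to letter: I.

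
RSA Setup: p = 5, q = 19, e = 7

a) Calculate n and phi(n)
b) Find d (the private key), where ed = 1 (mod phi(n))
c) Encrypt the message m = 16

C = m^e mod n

Step 1: n = 5 * 19 = 95.
Step 2: phi(n) = (5-1)(19-1) = 4 * 18 = 72.
Step 3: Find d = 7^(-1) mod 72 = 31.
  Verify: 7 * 31 = 217 = 1 (mod 72).
Step 4: C = 16^7 mod 95 = 36.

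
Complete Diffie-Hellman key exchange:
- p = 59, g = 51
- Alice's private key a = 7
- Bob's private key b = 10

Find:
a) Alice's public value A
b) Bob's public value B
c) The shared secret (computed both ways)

Step 1: A = g^a mod p = 51^7 mod 59 = 3.
Step 2: B = g^b mod p = 51^10 mod 59 = 57.
Step 3: Alice computes s = B^a mod p = 57^7 mod 59 = 49.
Step 4: Bob computes s = A^b mod p = 3^10 mod 59 = 49.
Both sides agree: shared secret = 49.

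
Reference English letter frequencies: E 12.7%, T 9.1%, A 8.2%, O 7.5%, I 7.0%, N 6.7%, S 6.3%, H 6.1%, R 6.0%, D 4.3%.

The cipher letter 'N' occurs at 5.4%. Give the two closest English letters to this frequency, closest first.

Step 1: Observed frequency of 'N' is 5.4%.
Step 2: Compute distances to each reference frequency and sort:
  R (6.0%): difference = 0.6% <-- BEST
  H (6.1%): difference = 0.7% <-- RUNNER-UP
  S (6.3%): difference = 0.9%
  D (4.3%): difference = 1.1%
  N (6.7%): difference = 1.3%
Step 3: Most likely is 'R' (6.0%, diff 0.6%); second most likely is 'H' (6.1%, diff 0.7%).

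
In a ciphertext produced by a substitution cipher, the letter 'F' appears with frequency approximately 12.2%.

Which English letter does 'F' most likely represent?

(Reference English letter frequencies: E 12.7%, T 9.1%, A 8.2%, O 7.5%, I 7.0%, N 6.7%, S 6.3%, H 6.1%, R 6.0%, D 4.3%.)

Step 1: The observed frequency is 12.2%.
Step 2: Compare with English frequencies:
  E: 12.7% (difference: 0.5%) <-- closest
  T: 9.1% (difference: 3.1%)
  A: 8.2% (difference: 4.0%)
  O: 7.5% (difference: 4.7%)
  I: 7.0% (difference: 5.2%)
  N: 6.7% (difference: 5.5%)
  S: 6.3% (difference: 5.9%)
  H: 6.1% (difference: 6.1%)
  R: 6.0% (difference: 6.2%)
  D: 4.3% (difference: 7.9%)
Step 3: 'F' most likely represents 'E' (frequency 12.7%).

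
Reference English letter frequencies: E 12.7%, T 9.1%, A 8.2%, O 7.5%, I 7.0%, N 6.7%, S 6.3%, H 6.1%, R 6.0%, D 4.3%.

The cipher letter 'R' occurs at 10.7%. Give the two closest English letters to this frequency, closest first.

Step 1: Observed frequency of 'R' is 10.7%.
Step 2: Compute distances to each reference frequency and sort:
  T (9.1%): difference = 1.6% <-- BEST
  E (12.7%): difference = 2.0% <-- RUNNER-UP
  A (8.2%): difference = 2.5%
  O (7.5%): difference = 3.2%
  I (7.0%): difference = 3.7%
Step 3: Most likely is 'T' (9.1%, diff 1.6%); second most likely is 'E' (12.7%, diff 2.0%).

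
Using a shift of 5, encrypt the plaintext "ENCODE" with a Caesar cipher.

Step 1: For each letter, shift forward by 5 positions (mod 26).
  E (position 4) -> position (4+5) mod 26 = 9 -> J
  N (position 13) -> position (13+5) mod 26 = 18 -> S
  C (position 2) -> position (2+5) mod 26 = 7 -> H
  O (position 14) -> position (14+5) mod 26 = 19 -> T
  D (position 3) -> position (3+5) mod 26 = 8 -> I
  E (position 4) -> position (4+5) mod 26 = 9 -> J
Result: JSHTIJ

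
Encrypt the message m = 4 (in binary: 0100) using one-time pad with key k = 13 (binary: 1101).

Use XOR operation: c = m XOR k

Step 1: Write out the XOR operation bit by bit:
  Message: 0100
  Key:     1101
  XOR:     1001
Step 2: Convert to decimal: 1001 = 9.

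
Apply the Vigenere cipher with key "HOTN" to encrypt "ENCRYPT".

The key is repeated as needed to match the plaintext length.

Step 1: Repeat key to match plaintext length:
  Plaintext: ENCRYPT
  Key:       HOTNHOT
Step 2: Encrypt each letter:
  E(4) + H(7) = (4+7) mod 26 = 11 = L
  N(13) + O(14) = (13+14) mod 26 = 1 = B
  C(2) + T(19) = (2+19) mod 26 = 21 = V
  R(17) + N(13) = (17+13) mod 26 = 4 = E
  Y(24) + H(7) = (24+7) mod 26 = 5 = F
  P(15) + O(14) = (15+14) mod 26 = 3 = D
  T(19) + T(19) = (19+19) mod 26 = 12 = M
Ciphertext: LBVEFDM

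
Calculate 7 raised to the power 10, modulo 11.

Step 1: Compute 7^10 mod 11 step by step, reducing modulo 11 at each step.
  7^1 mod 11 = 7
  7^2 mod 11 = (7 * 7) mod 11 = 5
  7^3 mod 11 = (5 * 7) mod 11 = 2
  7^4 mod 11 = (2 * 7) mod 11 = 3
  7^5 mod 11 = (3 * 7) mod 11 = 10
  7^6 mod 11 = (10 * 7) mod 11 = 4
  7^7 mod 11 = (4 * 7) mod 11 = 6
  7^8 mod 11 = (6 * 7) mod 11 = 9
  7^9 mod 11 = (9 * 7) mod 11 = 8
  7^10 mod 11 = (8 * 7) mod 11 = 1
Step 2: Result = 1.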